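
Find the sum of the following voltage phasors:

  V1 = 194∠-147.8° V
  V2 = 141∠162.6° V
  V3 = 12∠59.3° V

Step 1 — Convert each phasor to rectangular form:
  V1 = 194·(cos(-147.8°) + j·sin(-147.8°)) = -164.2 - j103.4 V
  V2 = 141·(cos(162.6°) + j·sin(162.6°)) = -134.5 + j42.16 V
  V3 = 12·(cos(59.3°) + j·sin(59.3°)) = 6.127 + j10.32 V
Step 2 — Sum components: V_total = -292.6 - j50.9 V.
Step 3 — Convert to polar: |V_total| = 297 V, ∠V_total = -170.1°.

V_total = 297∠-170.1° V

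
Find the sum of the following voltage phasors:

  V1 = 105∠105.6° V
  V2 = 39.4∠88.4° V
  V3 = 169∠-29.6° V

Step 1 — Convert each phasor to rectangular form:
  V1 = 105·(cos(105.6°) + j·sin(105.6°)) = -28.24 + j101.1 V
  V2 = 39.4·(cos(88.4°) + j·sin(88.4°)) = 1.1 + j39.38 V
  V3 = 169·(cos(-29.6°) + j·sin(-29.6°)) = 146.9 - j83.48 V
Step 2 — Sum components: V_total = 119.8 + j57.04 V.
Step 3 — Convert to polar: |V_total| = 132.7 V, ∠V_total = 25.5°.

V_total = 132.7∠25.5° V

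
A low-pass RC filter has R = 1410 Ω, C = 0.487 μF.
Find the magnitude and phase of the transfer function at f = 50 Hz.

Step 1 — Angular frequency: ω = 2π·50 = 314.2 rad/s.
Step 2 — Transfer function: H(jω) = 1/(1 + jωRC).
Step 3 — Denominator: 1 + jωRC = 1 + j·314.2·1410·4.87e-07 = 1 + j0.2157.
Step 4 — H = 0.9555 - j0.2061.
Step 5 — Magnitude: |H| = 0.9775 (-0.2 dB); phase: φ = -12.2°.

|H| = 0.9775 (-0.2 dB), φ = -12.2°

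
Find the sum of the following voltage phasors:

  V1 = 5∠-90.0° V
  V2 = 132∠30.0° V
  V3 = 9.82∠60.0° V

Step 1 — Convert each phasor to rectangular form:
  V1 = 5·(cos(-90.0°) + j·sin(-90.0°)) = 0 - j5 V
  V2 = 132·(cos(30.0°) + j·sin(30.0°)) = 114.3 + j66 V
  V3 = 9.82·(cos(60.0°) + j·sin(60.0°)) = 4.91 + j8.504 V
Step 2 — Sum components: V_total = 119.2 + j69.5 V.
Step 3 — Convert to polar: |V_total| = 138 V, ∠V_total = 30.2°.

V_total = 138∠30.2° V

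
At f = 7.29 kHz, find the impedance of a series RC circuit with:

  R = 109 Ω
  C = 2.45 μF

Step 1 — Angular frequency: ω = 2π·f = 2π·7290 = 4.58e+04 rad/s.
Step 2 — Component impedances:
  R: Z = R = 109 Ω
  C: Z = 1/(jωC) = -j/(ω·C) = 0 - j8.911 Ω
Step 3 — Series combination: Z_total = R + C = 109 - j8.911 Ω = 109.4∠-4.7° Ω.

Z = 109 - j8.911 Ω = 109.4∠-4.7° Ω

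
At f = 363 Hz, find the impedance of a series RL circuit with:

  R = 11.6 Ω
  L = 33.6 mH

Step 1 — Angular frequency: ω = 2π·f = 2π·363 = 2281 rad/s.
Step 2 — Component impedances:
  R: Z = R = 11.6 Ω
  L: Z = jωL = j·2281·0.0336 = 0 + j76.63 Ω
Step 3 — Series combination: Z_total = R + L = 11.6 + j76.63 Ω = 77.51∠81.4° Ω.

Z = 11.6 + j76.63 Ω = 77.51∠81.4° Ω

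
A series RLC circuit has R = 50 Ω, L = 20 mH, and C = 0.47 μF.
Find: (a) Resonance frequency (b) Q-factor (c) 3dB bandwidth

Step 1 — Resonance: ω₀ = 1/√(LC) = 1/√(0.02·4.7e-07) = 1.031e+04 rad/s.
Step 2 — f₀ = ω₀/(2π) = 1642 Hz.
Step 3 — Series Q: Q = ω₀L/R = 1.031e+04·0.02/50 = 4.126.
Step 4 — Bandwidth: Δω = ω₀/Q = 2500 rad/s; BW = Δω/(2π) = 397.9 Hz.

(a) f₀ = 1642 Hz  (b) Q = 4.126  (c) BW = 397.9 Hz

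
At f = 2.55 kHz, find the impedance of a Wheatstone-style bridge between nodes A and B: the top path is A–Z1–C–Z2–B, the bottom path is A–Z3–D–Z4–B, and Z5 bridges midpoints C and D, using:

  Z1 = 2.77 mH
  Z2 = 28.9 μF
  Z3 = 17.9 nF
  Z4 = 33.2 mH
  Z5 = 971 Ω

Step 1 — Angular frequency: ω = 2π·f = 2π·2550 = 1.602e+04 rad/s.
Step 2 — Component impedances:
  Z1: Z = jωL = j·1.602e+04·0.00277 = 0 + j44.38 Ω
  Z2: Z = 1/(jωC) = -j/(ω·C) = 0 - j2.16 Ω
  Z3: Z = 1/(jωC) = -j/(ω·C) = 0 - j3487 Ω
  Z4: Z = jωL = j·1.602e+04·0.0332 = 0 + j531.9 Ω
  Z5: Z = R = 971 Ω
Step 3 — Bridge requires nodal analysis (the Z5 bridge couples midpoints C and D, so the two paths cannot be reduced to a simple series/parallel combination). Setting node B to ground and injecting 1 A at node A, the 3-node admittance system at A, C, D solves to V_A = Z_AB = 0.02216 + j42.82 Ω = 42.82∠90.0° Ω.

Z = 0.02216 + j42.82 Ω = 42.82∠90.0° Ω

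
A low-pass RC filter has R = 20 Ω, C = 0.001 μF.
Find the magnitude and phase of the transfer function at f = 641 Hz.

Step 1 — Angular frequency: ω = 2π·641 = 4028 rad/s.
Step 2 — Transfer function: H(jω) = 1/(1 + jωRC).
Step 3 — Denominator: 1 + jωRC = 1 + j·4028·20·1e-09 = 1 + j8.055e-05.
Step 4 — H = 1 - j8.055e-05.
Step 5 — Magnitude: |H| = 1 (-0.0 dB); phase: φ = -0.0°.

|H| = 1 (-0.0 dB), φ = -0.0°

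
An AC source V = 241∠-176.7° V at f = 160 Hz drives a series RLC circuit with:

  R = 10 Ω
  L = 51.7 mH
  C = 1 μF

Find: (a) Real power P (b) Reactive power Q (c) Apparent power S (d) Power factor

Step 1 — Angular frequency: ω = 2π·f = 2π·160 = 1005 rad/s.
Step 2 — Component impedances:
  R: Z = R = 10 Ω
  L: Z = jωL = j·1005·0.0517 = 0 + j51.97 Ω
  C: Z = 1/(jωC) = -j/(ω·C) = 0 - j994.7 Ω
Step 3 — Series combination: Z_total = R + L + C = 10 - j942.7 Ω = 942.8∠-89.4° Ω.
Step 4 — Source phasor: V = 241∠-176.7° V = -240.6 - j13.87 V.
Step 5 — Current: I = V / Z = 0.01201 - j0.2553 A = 0.2556∠-87.3° A.
Step 6 — Complex power: S = V·I* = 0.6534 - j61.6 VA.
Step 7 — Real power: P = Re(S) = 0.6534 W.
Step 8 — Reactive power: Q = Im(S) = -61.6 VAR.
Step 9 — Apparent power: |S| = 61.6 VA.
Step 10 — Power factor: PF = P/|S| = 0.01061 (leading).

(a) P = 0.6534 W  (b) Q = -61.6 VAR  (c) S = 61.6 VA  (d) PF = 0.01061 (leading)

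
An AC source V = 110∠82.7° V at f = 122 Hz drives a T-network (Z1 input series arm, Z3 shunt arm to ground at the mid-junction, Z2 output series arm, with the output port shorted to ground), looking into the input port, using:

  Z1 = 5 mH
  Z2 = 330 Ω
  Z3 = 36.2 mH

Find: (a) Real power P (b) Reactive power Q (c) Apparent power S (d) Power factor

Step 1 — Angular frequency: ω = 2π·f = 2π·122 = 766.5 rad/s.
Step 2 — Component impedances:
  Z1: Z = jωL = j·766.5·0.005 = 0 + j3.833 Ω
  Z2: Z = R = 330 Ω
  Z3: Z = jωL = j·766.5·0.0362 = 0 + j27.75 Ω
Step 3 — With the output port shorted to ground, the output series arm Z2 runs from the junction to ground; the shunt arm Z3 also runs from the junction to ground. They appear in parallel: Z3 || Z2 = 2.317 + j27.55 Ω.
Step 4 — Series with input arm Z1: Z_in = Z1 + (Z3 || Z2) = 2.317 + j31.39 Ω = 31.47∠85.8° Ω.
Step 5 — Source phasor: V = 110∠82.7° V = 13.98 + j109.1 V.
Step 6 — Current: I = V / Z = 3.49 - j0.1877 A = 3.495∠-3.1° A.
Step 7 — Complex power: S = V·I* = 28.3 + j383.4 VA.
Step 8 — Real power: P = Re(S) = 28.3 W.
Step 9 — Reactive power: Q = Im(S) = 383.4 VAR.
Step 10 — Apparent power: |S| = 384.5 VA.
Step 11 — Power factor: PF = P/|S| = 0.07362 (lagging).

(a) P = 28.3 W  (b) Q = 383.4 VAR  (c) S = 384.5 VA  (d) PF = 0.07362 (lagging)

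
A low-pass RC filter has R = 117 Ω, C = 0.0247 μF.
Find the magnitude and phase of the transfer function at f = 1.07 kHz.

Step 1 — Angular frequency: ω = 2π·1070 = 6723 rad/s.
Step 2 — Transfer function: H(jω) = 1/(1 + jωRC).
Step 3 — Denominator: 1 + jωRC = 1 + j·6723·117·2.47e-08 = 1 + j0.01943.
Step 4 — H = 0.9996 - j0.01942.
Step 5 — Magnitude: |H| = 0.9998 (-0.0 dB); phase: φ = -1.1°.

|H| = 0.9998 (-0.0 dB), φ = -1.1°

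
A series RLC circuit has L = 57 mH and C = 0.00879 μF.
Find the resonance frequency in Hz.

Step 1 — Resonance condition Im(Z)=0 gives ω₀ = 1/√(LC).
Step 2 — ω₀ = 1/√(0.057·8.79e-09) = 4.468e+04 rad/s.
Step 3 — f₀ = ω₀/(2π) = 7110 Hz.

f₀ = 7110 Hz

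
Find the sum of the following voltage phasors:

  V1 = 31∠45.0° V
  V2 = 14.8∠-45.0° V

Step 1 — Convert each phasor to rectangular form:
  V1 = 31·(cos(45.0°) + j·sin(45.0°)) = 21.92 + j21.92 V
  V2 = 14.8·(cos(-45.0°) + j·sin(-45.0°)) = 10.47 - j10.47 V
Step 2 — Sum components: V_total = 32.39 + j11.46 V.
Step 3 — Convert to polar: |V_total| = 34.35 V, ∠V_total = 19.5°.

V_total = 34.35∠19.5° V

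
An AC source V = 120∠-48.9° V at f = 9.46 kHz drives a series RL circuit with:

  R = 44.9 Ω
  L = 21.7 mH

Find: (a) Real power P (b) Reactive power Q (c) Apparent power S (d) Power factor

Step 1 — Angular frequency: ω = 2π·f = 2π·9460 = 5.944e+04 rad/s.
Step 2 — Component impedances:
  R: Z = R = 44.9 Ω
  L: Z = jωL = j·5.944e+04·0.0217 = 0 + j1290 Ω
Step 3 — Series combination: Z_total = R + L = 44.9 + j1290 Ω = 1291∠88.0° Ω.
Step 4 — Source phasor: V = 120∠-48.9° V = 78.89 - j90.43 V.
Step 5 — Current: I = V / Z = -0.0679 - j0.06352 A = 0.09298∠-136.9° A.
Step 6 — Complex power: S = V·I* = 0.3882 + j11.15 VA.
Step 7 — Real power: P = Re(S) = 0.3882 W.
Step 8 — Reactive power: Q = Im(S) = 11.15 VAR.
Step 9 — Apparent power: |S| = 11.16 VA.
Step 10 — Power factor: PF = P/|S| = 0.03479 (lagging).

(a) P = 0.3882 W  (b) Q = 11.15 VAR  (c) S = 11.16 VA  (d) PF = 0.03479 (lagging)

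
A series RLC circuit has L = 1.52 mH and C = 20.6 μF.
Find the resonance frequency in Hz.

Step 1 — Resonance condition Im(Z)=0 gives ω₀ = 1/√(LC).
Step 2 — ω₀ = 1/√(0.00152·2.06e-05) = 5651 rad/s.
Step 3 — f₀ = ω₀/(2π) = 899.4 Hz.

f₀ = 899.4 Hz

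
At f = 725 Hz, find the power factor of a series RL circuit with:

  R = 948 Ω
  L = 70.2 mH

Step 1 — Angular frequency: ω = 2π·f = 2π·725 = 4555 rad/s.
Step 2 — Component impedances:
  R: Z = R = 948 Ω
  L: Z = jωL = j·4555·0.0702 = 0 + j319.8 Ω
Step 3 — Series combination: Z_total = R + L = 948 + j319.8 Ω = 1000∠18.6° Ω.
Step 4 — Power factor: PF = cos(φ) = Re(Z)/|Z| = 948/1000.5 = 0.9475.
Step 5 — Type: Im(Z) = 319.8 ⇒ lagging (phase φ = 18.6°).

PF = 0.9475 (lagging, φ = 18.6°)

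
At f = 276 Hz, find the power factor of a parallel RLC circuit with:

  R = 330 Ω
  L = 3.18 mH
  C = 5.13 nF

Step 1 — Angular frequency: ω = 2π·f = 2π·276 = 1734 rad/s.
Step 2 — Component impedances:
  R: Z = R = 330 Ω
  L: Z = jωL = j·1734·0.00318 = 0 + j5.515 Ω
  C: Z = 1/(jωC) = -j/(ω·C) = 0 - j1.124e+05 Ω
Step 3 — Parallel combination: 1/Z_total = 1/R + 1/L + 1/C; Z_total = 0.09214 + j5.513 Ω = 5.514∠89.0° Ω.
Step 4 — Power factor: PF = cos(φ) = Re(Z)/|Z| = 0.09214/5.514 = 0.01671.
Step 5 — Type: Im(Z) = 5.513 ⇒ lagging (phase φ = 89.0°).

PF = 0.01671 (lagging, φ = 89.0°)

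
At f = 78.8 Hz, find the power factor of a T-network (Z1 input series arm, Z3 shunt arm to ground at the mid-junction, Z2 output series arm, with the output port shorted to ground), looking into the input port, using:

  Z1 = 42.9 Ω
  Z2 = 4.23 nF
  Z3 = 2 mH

Step 1 — Angular frequency: ω = 2π·f = 2π·78.8 = 495.1 rad/s.
Step 2 — Component impedances:
  Z1: Z = R = 42.9 Ω
  Z2: Z = 1/(jωC) = -j/(ω·C) = 0 - j4.775e+05 Ω
  Z3: Z = jωL = j·495.1·0.002 = 0 + j0.9902 Ω
Step 3 — With the output port shorted to ground, the output series arm Z2 runs from the junction to ground; the shunt arm Z3 also runs from the junction to ground. They appear in parallel: Z3 || Z2 = 0 + j0.9902 Ω.
Step 4 — Series with input arm Z1: Z_in = Z1 + (Z3 || Z2) = 42.9 + j0.9902 Ω = 42.91∠1.3° Ω.
Step 5 — Power factor: PF = cos(φ) = Re(Z)/|Z| = 42.9/42.911 = 0.9997.
Step 6 — Type: Im(Z) = 0.9902 ⇒ lagging (phase φ = 1.3°).

PF = 0.9997 (lagging, φ = 1.3°)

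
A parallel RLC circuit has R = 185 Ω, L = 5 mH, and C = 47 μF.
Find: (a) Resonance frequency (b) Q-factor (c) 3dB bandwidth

Step 1 — Resonance: ω₀ = 1/√(LC) = 1/√(0.005·4.7e-05) = 2063 rad/s.
Step 2 — f₀ = ω₀/(2π) = 328.3 Hz.
Step 3 — Parallel Q: Q = R/(ω₀L) = 185/(2063·0.005) = 17.94.
Step 4 — Bandwidth: Δω = ω₀/Q = 115 rad/s; BW = Δω/(2π) = 18.3 Hz.

(a) f₀ = 328.3 Hz  (b) Q = 17.94  (c) BW = 18.3 Hz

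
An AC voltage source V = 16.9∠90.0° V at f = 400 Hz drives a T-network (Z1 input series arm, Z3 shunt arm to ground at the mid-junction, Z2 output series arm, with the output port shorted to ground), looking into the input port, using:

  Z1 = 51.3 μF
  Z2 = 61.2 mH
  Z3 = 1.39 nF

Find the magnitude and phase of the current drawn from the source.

Step 1 — Angular frequency: ω = 2π·f = 2π·400 = 2513 rad/s.
Step 2 — Component impedances:
  Z1: Z = 1/(jωC) = -j/(ω·C) = 0 - j7.756 Ω
  Z2: Z = jωL = j·2513·0.0612 = 0 + j153.8 Ω
  Z3: Z = 1/(jωC) = -j/(ω·C) = 0 - j2.862e+05 Ω
Step 3 — With the output port shorted to ground, the output series arm Z2 runs from the junction to ground; the shunt arm Z3 also runs from the junction to ground. They appear in parallel: Z3 || Z2 = 0 + j153.9 Ω.
Step 4 — Series with input arm Z1: Z_in = Z1 + (Z3 || Z2) = 0 + j146.1 Ω = 146.1∠90.0° Ω.
Step 5 — Source phasor: V = 16.9∠90.0° V = 0 + j16.9 V.
Step 6 — Ohm's law: I = V / Z_total = (0 + j16.9) / (0 + j146.1) = 0.1156 A.
Step 7 — Convert to polar: |I| = 0.1156 A, ∠I = -0.0°.

I = 0.1156∠-0.0° A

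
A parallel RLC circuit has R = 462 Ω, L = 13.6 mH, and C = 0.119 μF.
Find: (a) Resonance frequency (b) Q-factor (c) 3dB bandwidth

Step 1 — Resonance: ω₀ = 1/√(LC) = 1/√(0.0136·1.19e-07) = 2.486e+04 rad/s.
Step 2 — f₀ = ω₀/(2π) = 3956 Hz.
Step 3 — Parallel Q: Q = R/(ω₀L) = 462/(2.486e+04·0.0136) = 1.367.
Step 4 — Bandwidth: Δω = ω₀/Q = 1.819e+04 rad/s; BW = Δω/(2π) = 2895 Hz.

(a) f₀ = 3956 Hz  (b) Q = 1.367  (c) BW = 2895 Hz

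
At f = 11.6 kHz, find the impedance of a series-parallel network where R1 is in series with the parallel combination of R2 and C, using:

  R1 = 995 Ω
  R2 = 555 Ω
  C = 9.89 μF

Step 1 — Angular frequency: ω = 2π·f = 2π·1.16e+04 = 7.288e+04 rad/s.
Step 2 — Component impedances:
  R1: Z = R = 995 Ω
  R2: Z = R = 555 Ω
  C: Z = 1/(jωC) = -j/(ω·C) = 0 - j1.387 Ω
Step 3 — Parallel branch: R2 || C = 1/(1/R2 + 1/C) = 0.003468 - j1.387 Ω.
Step 4 — Series with R1: Z_total = R1 + (R2 || C) = 995 - j1.387 Ω = 995∠-0.1° Ω.

Z = 995 - j1.387 Ω = 995∠-0.1° Ω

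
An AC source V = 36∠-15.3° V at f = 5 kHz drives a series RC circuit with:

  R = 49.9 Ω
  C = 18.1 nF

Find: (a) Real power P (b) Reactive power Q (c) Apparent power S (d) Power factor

Step 1 — Angular frequency: ω = 2π·f = 2π·5000 = 3.142e+04 rad/s.
Step 2 — Component impedances:
  R: Z = R = 49.9 Ω
  C: Z = 1/(jωC) = -j/(ω·C) = 0 - j1759 Ω
Step 3 — Series combination: Z_total = R + C = 49.9 - j1759 Ω = 1759∠-88.4° Ω.
Step 4 — Source phasor: V = 36∠-15.3° V = 34.72 - j9.499 V.
Step 5 — Current: I = V / Z = 0.005957 + j0.01958 A = 0.02046∠73.1° A.
Step 6 — Complex power: S = V·I* = 0.02089 - j0.7363 VA.
Step 7 — Real power: P = Re(S) = 0.02089 W.
Step 8 — Reactive power: Q = Im(S) = -0.7363 VAR.
Step 9 — Apparent power: |S| = 0.7366 VA.
Step 10 — Power factor: PF = P/|S| = 0.02836 (leading).

(a) P = 0.02089 W  (b) Q = -0.7363 VAR  (c) S = 0.7366 VA  (d) PF = 0.02836 (leading)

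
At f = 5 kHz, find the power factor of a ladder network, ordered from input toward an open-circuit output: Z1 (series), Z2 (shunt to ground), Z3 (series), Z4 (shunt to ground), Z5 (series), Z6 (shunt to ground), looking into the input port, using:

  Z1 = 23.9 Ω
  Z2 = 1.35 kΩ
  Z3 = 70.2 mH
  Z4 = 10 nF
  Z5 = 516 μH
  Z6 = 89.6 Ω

Step 1 — Angular frequency: ω = 2π·f = 2π·5000 = 3.142e+04 rad/s.
Step 2 — Component impedances:
  Z1: Z = R = 23.9 Ω
  Z2: Z = R = 1350 Ω
  Z3: Z = jωL = j·3.142e+04·0.0702 = 0 + j2205 Ω
  Z4: Z = 1/(jωC) = -j/(ω·C) = 0 - j3183 Ω
  Z5: Z = jωL = j·3.142e+04·0.000516 = 0 + j16.21 Ω
  Z6: Z = R = 89.6 Ω
Step 3 — Ladder network (open output): work backward from the far end, alternating series and parallel combinations. Z_in = 998.8 + j577.8 Ω = 1154∠30.0° Ω.
Step 4 — Power factor: PF = cos(φ) = Re(Z)/|Z| = 998.84/1153.9 = 0.8656.
Step 5 — Type: Im(Z) = 577.8 ⇒ lagging (phase φ = 30.0°).

PF = 0.8656 (lagging, φ = 30.0°)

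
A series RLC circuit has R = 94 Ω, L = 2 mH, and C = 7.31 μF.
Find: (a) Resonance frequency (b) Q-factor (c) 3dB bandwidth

Step 1 — Resonance: ω₀ = 1/√(LC) = 1/√(0.002·7.31e-06) = 8270 rad/s.
Step 2 — f₀ = ω₀/(2π) = 1316 Hz.
Step 3 — Series Q: Q = ω₀L/R = 8270·0.002/94 = 0.176.
Step 4 — Bandwidth: Δω = ω₀/Q = 4.7e+04 rad/s; BW = Δω/(2π) = 7480 Hz.

(a) f₀ = 1316 Hz  (b) Q = 0.176  (c) BW = 7480 Hz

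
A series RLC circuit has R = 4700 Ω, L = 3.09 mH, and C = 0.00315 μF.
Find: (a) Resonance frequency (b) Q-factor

Step 1 — Resonance condition Im(Z)=0 gives ω₀ = 1/√(LC).
Step 2 — ω₀ = 1/√(0.00309·3.15e-09) = 3.205e+05 rad/s.
Step 3 — f₀ = ω₀/(2π) = 5.101e+04 Hz.
Step 4 — Series Q: Q = ω₀L/R = 3.205e+05·0.00309/4700 = 0.2107.

(a) f₀ = 5.101e+04 Hz  (b) Q = 0.2107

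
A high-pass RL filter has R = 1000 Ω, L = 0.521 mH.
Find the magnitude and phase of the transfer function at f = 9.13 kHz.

Step 1 — Angular frequency: ω = 2π·9130 = 5.737e+04 rad/s.
Step 2 — Transfer function: H(jω) = jωL/(R + jωL).
Step 3 — Numerator jωL = j·29.89; denominator R + jωL = 1000 + j29.89.
Step 4 — H = 0.0008925 + j0.02986.
Step 5 — Magnitude: |H| = 0.02987 (-30.5 dB); phase: φ = 88.3°.

|H| = 0.02987 (-30.5 dB), φ = 88.3°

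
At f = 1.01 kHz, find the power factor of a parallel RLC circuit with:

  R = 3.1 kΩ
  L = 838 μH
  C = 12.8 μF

Step 1 — Angular frequency: ω = 2π·f = 2π·1010 = 6346 rad/s.
Step 2 — Component impedances:
  R: Z = R = 3100 Ω
  L: Z = jωL = j·6346·0.000838 = 0 + j5.318 Ω
  C: Z = 1/(jωC) = -j/(ω·C) = 0 - j12.31 Ω
Step 3 — Parallel combination: 1/Z_total = 1/R + 1/L + 1/C; Z_total = 0.02827 + j9.362 Ω = 9.362∠89.8° Ω.
Step 4 — Power factor: PF = cos(φ) = Re(Z)/|Z| = 0.02827/9.362 = 0.00302.
Step 5 — Type: Im(Z) = 9.362 ⇒ lagging (phase φ = 89.8°).

PF = 0.00302 (lagging, φ = 89.8°)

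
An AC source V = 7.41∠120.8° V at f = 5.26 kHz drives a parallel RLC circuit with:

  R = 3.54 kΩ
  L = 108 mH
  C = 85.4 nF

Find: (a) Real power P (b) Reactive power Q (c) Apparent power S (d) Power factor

Step 1 — Angular frequency: ω = 2π·f = 2π·5260 = 3.305e+04 rad/s.
Step 2 — Component impedances:
  R: Z = R = 3540 Ω
  L: Z = jωL = j·3.305e+04·0.108 = 0 + j3569 Ω
  C: Z = 1/(jωC) = -j/(ω·C) = 0 - j354.3 Ω
Step 3 — Parallel combination: 1/Z_total = 1/R + 1/L + 1/C; Z_total = 43.17 - j388.6 Ω = 390.9∠-83.7° Ω.
Step 4 — Source phasor: V = 7.41∠120.8° V = -3.794 + j6.365 V.
Step 5 — Current: I = V / Z = -0.01725 - j0.007848 A = 0.01895∠-155.5° A.
Step 6 — Complex power: S = V·I* = 0.01551 - j0.1396 VA.
Step 7 — Real power: P = Re(S) = 0.01551 W.
Step 8 — Reactive power: Q = Im(S) = -0.1396 VAR.
Step 9 — Apparent power: |S| = 0.1405 VA.
Step 10 — Power factor: PF = P/|S| = 0.1104 (leading).

(a) P = 0.01551 W  (b) Q = -0.1396 VAR  (c) S = 0.1405 VA  (d) PF = 0.1104 (leading)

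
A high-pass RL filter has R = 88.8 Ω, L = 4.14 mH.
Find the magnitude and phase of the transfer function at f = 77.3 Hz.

Step 1 — Angular frequency: ω = 2π·77.3 = 485.7 rad/s.
Step 2 — Transfer function: H(jω) = jωL/(R + jωL).
Step 3 — Numerator jωL = j·2.011; denominator R + jωL = 88.8 + j2.011.
Step 4 — H = 0.0005125 + j0.02263.
Step 5 — Magnitude: |H| = 0.02264 (-32.9 dB); phase: φ = 88.7°.

|H| = 0.02264 (-32.9 dB), φ = 88.7°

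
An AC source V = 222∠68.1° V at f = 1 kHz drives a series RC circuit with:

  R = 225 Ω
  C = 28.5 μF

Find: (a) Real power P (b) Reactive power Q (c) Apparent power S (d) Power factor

Step 1 — Angular frequency: ω = 2π·f = 2π·1000 = 6283 rad/s.
Step 2 — Component impedances:
  R: Z = R = 225 Ω
  C: Z = 1/(jωC) = -j/(ω·C) = 0 - j5.584 Ω
Step 3 — Series combination: Z_total = R + C = 225 - j5.584 Ω = 225.1∠-1.4° Ω.
Step 4 — Source phasor: V = 222∠68.1° V = 82.8 + j206 V.
Step 5 — Current: I = V / Z = 0.3451 + j0.924 A = 0.9864∠69.5° A.
Step 6 — Complex power: S = V·I* = 218.9 - j5.433 VA.
Step 7 — Real power: P = Re(S) = 218.9 W.
Step 8 — Reactive power: Q = Im(S) = -5.433 VAR.
Step 9 — Apparent power: |S| = 219 VA.
Step 10 — Power factor: PF = P/|S| = 0.9997 (leading).

(a) P = 218.9 W  (b) Q = -5.433 VAR  (c) S = 219 VA  (d) PF = 0.9997 (leading)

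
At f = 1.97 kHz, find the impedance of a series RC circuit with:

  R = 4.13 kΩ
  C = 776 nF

Step 1 — Angular frequency: ω = 2π·f = 2π·1970 = 1.238e+04 rad/s.
Step 2 — Component impedances:
  R: Z = R = 4130 Ω
  C: Z = 1/(jωC) = -j/(ω·C) = 0 - j104.1 Ω
Step 3 — Series combination: Z_total = R + C = 4130 - j104.1 Ω = 4131∠-1.4° Ω.

Z = 4130 - j104.1 Ω = 4131∠-1.4° Ω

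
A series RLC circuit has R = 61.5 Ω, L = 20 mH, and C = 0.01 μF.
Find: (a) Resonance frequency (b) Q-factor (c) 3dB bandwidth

Step 1 — Resonance condition Im(Z)=0 gives ω₀ = 1/√(LC).
Step 2 — ω₀ = 1/√(0.02·1e-08) = 7.071e+04 rad/s.
Step 3 — f₀ = ω₀/(2π) = 1.125e+04 Hz.
Step 4 — Series Q: Q = ω₀L/R = 7.071e+04·0.02/61.5 = 23.
Step 5 — 3dB bandwidth: Δω = ω₀/Q = 3075 rad/s; BW = Δω/(2π) = 489.4 Hz.

(a) f₀ = 1.125e+04 Hz  (b) Q = 23  (c) BW = 489.4 Hz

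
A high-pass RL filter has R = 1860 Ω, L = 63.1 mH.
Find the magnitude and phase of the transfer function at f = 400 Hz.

Step 1 — Angular frequency: ω = 2π·400 = 2513 rad/s.
Step 2 — Transfer function: H(jω) = jωL/(R + jωL).
Step 3 — Numerator jωL = j·158.6; denominator R + jωL = 1860 + j158.6.
Step 4 — H = 0.007217 + j0.08465.
Step 5 — Magnitude: |H| = 0.08495 (-21.4 dB); phase: φ = 85.1°.

|H| = 0.08495 (-21.4 dB), φ = 85.1°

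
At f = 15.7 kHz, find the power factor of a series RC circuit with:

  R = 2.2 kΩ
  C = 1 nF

Step 1 — Angular frequency: ω = 2π·f = 2π·1.57e+04 = 9.865e+04 rad/s.
Step 2 — Component impedances:
  R: Z = R = 2200 Ω
  C: Z = 1/(jωC) = -j/(ω·C) = 0 - j1.014e+04 Ω
Step 3 — Series combination: Z_total = R + C = 2200 - j1.014e+04 Ω = 1.037e+04∠-77.8° Ω.
Step 4 — Power factor: PF = cos(φ) = Re(Z)/|Z| = 2200/10373 = 0.2121.
Step 5 — Type: Im(Z) = -1.014e+04 ⇒ leading (phase φ = -77.8°).

PF = 0.2121 (leading, φ = -77.8°)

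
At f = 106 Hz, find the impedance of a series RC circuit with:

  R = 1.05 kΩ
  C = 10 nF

Step 1 — Angular frequency: ω = 2π·f = 2π·106 = 666 rad/s.
Step 2 — Component impedances:
  R: Z = R = 1050 Ω
  C: Z = 1/(jωC) = -j/(ω·C) = 0 - j1.501e+05 Ω
Step 3 — Series combination: Z_total = R + C = 1050 - j1.501e+05 Ω = 1.501e+05∠-89.6° Ω.

Z = 1050 - j1.501e+05 Ω = 1.501e+05∠-89.6° Ω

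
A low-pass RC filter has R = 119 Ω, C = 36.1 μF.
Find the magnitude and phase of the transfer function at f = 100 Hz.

Step 1 — Angular frequency: ω = 2π·100 = 628.3 rad/s.
Step 2 — Transfer function: H(jω) = 1/(1 + jωRC).
Step 3 — Denominator: 1 + jωRC = 1 + j·628.3·119·3.61e-05 = 1 + j2.699.
Step 4 — H = 0.1207 - j0.3258.
Step 5 — Magnitude: |H| = 0.3474 (-9.2 dB); phase: φ = -69.7°.

|H| = 0.3474 (-9.2 dB), φ = -69.7°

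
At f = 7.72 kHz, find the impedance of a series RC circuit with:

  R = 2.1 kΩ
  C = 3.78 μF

Step 1 — Angular frequency: ω = 2π·f = 2π·7720 = 4.851e+04 rad/s.
Step 2 — Component impedances:
  R: Z = R = 2100 Ω
  C: Z = 1/(jωC) = -j/(ω·C) = 0 - j5.454 Ω
Step 3 — Series combination: Z_total = R + C = 2100 - j5.454 Ω = 2100∠-0.1° Ω.

Z = 2100 - j5.454 Ω = 2100∠-0.1° Ω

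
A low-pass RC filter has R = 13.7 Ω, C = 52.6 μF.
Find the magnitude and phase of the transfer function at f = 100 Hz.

Step 1 — Angular frequency: ω = 2π·100 = 628.3 rad/s.
Step 2 — Transfer function: H(jω) = 1/(1 + jωRC).
Step 3 — Denominator: 1 + jωRC = 1 + j·628.3·13.7·5.26e-05 = 1 + j0.4528.
Step 4 — H = 0.8299 - j0.3757.
Step 5 — Magnitude: |H| = 0.911 (-0.8 dB); phase: φ = -24.4°.

|H| = 0.911 (-0.8 dB), φ = -24.4°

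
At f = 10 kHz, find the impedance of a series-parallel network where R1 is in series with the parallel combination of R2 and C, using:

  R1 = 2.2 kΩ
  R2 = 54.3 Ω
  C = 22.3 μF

Step 1 — Angular frequency: ω = 2π·f = 2π·1e+04 = 6.283e+04 rad/s.
Step 2 — Component impedances:
  R1: Z = R = 2200 Ω
  R2: Z = R = 54.3 Ω
  C: Z = 1/(jωC) = -j/(ω·C) = 0 - j0.7137 Ω
Step 3 — Parallel branch: R2 || C = 1/(1/R2 + 1/C) = 0.009379 - j0.7136 Ω.
Step 4 — Series with R1: Z_total = R1 + (R2 || C) = 2200 - j0.7136 Ω = 2200∠-0.0° Ω.

Z = 2200 - j0.7136 Ω = 2200∠-0.0° Ω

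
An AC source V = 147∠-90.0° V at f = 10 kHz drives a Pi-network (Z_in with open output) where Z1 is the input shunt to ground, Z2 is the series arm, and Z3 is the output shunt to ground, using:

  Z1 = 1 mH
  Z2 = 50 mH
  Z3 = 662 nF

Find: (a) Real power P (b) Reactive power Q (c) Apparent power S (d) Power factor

Step 1 — Angular frequency: ω = 2π·f = 2π·1e+04 = 6.283e+04 rad/s.
Step 2 — Component impedances:
  Z1: Z = jωL = j·6.283e+04·0.001 = 0 + j62.83 Ω
  Z2: Z = jωL = j·6.283e+04·0.05 = 0 + j3142 Ω
  Z3: Z = 1/(jωC) = -j/(ω·C) = 0 - j24.04 Ω
Step 3 — With open output, the series arm Z2 and the output shunt Z3 appear in series to ground: Z2 + Z3 = 0 + j3118 Ω.
Step 4 — Parallel with input shunt Z1: Z_in = Z1 || (Z2 + Z3) = 0 + j61.59 Ω = 61.59∠90.0° Ω.
Step 5 — Source phasor: V = 147∠-90.0° V = 0 - j147 V.
Step 6 — Current: I = V / Z = -2.387 A = 2.387∠-180.0° A.
Step 7 — Complex power: S = V·I* = 0 + j350.8 VA.
Step 8 — Real power: P = Re(S) = 0 W.
Step 9 — Reactive power: Q = Im(S) = 350.8 VAR.
Step 10 — Apparent power: |S| = 350.8 VA.
Step 11 — Power factor: PF = P/|S| = 0 (lagging).

(a) P = 0 W  (b) Q = 350.8 VAR  (c) S = 350.8 VA  (d) PF = 0 (lagging)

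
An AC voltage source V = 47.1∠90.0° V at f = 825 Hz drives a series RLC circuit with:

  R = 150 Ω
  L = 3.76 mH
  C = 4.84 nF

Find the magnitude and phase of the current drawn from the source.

Step 1 — Angular frequency: ω = 2π·f = 2π·825 = 5184 rad/s.
Step 2 — Component impedances:
  R: Z = R = 150 Ω
  L: Z = jωL = j·5184·0.00376 = 0 + j19.49 Ω
  C: Z = 1/(jωC) = -j/(ω·C) = 0 - j3.986e+04 Ω
Step 3 — Series combination: Z_total = R + L + C = 150 - j3.984e+04 Ω = 3.984e+04∠-89.8° Ω.
Step 4 — Source phasor: V = 47.1∠90.0° V = 0 + j47.1 V.
Step 5 — Ohm's law: I = V / Z_total = (0 + j47.1) / (150 - j3.984e+04) = -0.001182 + j4.451e-06 A.
Step 6 — Convert to polar: |I| = 0.001182 A, ∠I = 179.8°.

I = 0.001182∠179.8° A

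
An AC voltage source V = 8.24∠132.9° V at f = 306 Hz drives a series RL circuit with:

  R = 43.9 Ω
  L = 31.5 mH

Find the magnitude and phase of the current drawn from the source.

Step 1 — Angular frequency: ω = 2π·f = 2π·306 = 1923 rad/s.
Step 2 — Component impedances:
  R: Z = R = 43.9 Ω
  L: Z = jωL = j·1923·0.0315 = 0 + j60.56 Ω
Step 3 — Series combination: Z_total = R + L = 43.9 + j60.56 Ω = 74.8∠54.1° Ω.
Step 4 — Source phasor: V = 8.24∠132.9° V = -5.609 + j6.036 V.
Step 5 — Ohm's law: I = V / Z_total = (-5.609 + j6.036) / (43.9 + j60.56) = 0.02133 + j0.1081 A.
Step 6 — Convert to polar: |I| = 0.1102 A, ∠I = 78.8°.

I = 0.1102∠78.8° A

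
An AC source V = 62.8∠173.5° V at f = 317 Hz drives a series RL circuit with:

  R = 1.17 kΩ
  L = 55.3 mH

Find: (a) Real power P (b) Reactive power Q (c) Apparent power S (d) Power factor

Step 1 — Angular frequency: ω = 2π·f = 2π·317 = 1992 rad/s.
Step 2 — Component impedances:
  R: Z = R = 1170 Ω
  L: Z = jωL = j·1992·0.0553 = 0 + j110.1 Ω
Step 3 — Series combination: Z_total = R + L = 1170 + j110.1 Ω = 1175∠5.4° Ω.
Step 4 — Source phasor: V = 62.8∠173.5° V = -62.4 + j7.109 V.
Step 5 — Current: I = V / Z = -0.05229 + j0.011 A = 0.05344∠168.1° A.
Step 6 — Complex power: S = V·I* = 3.341 + j0.3145 VA.
Step 7 — Real power: P = Re(S) = 3.341 W.
Step 8 — Reactive power: Q = Im(S) = 0.3145 VAR.
Step 9 — Apparent power: |S| = 3.356 VA.
Step 10 — Power factor: PF = P/|S| = 0.9956 (lagging).

(a) P = 3.341 W  (b) Q = 0.3145 VAR  (c) S = 3.356 VA  (d) PF = 0.9956 (lagging)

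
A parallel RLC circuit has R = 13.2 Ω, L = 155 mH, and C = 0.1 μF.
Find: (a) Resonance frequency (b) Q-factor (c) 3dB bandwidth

Step 1 — Resonance: ω₀ = 1/√(LC) = 1/√(0.155·1e-07) = 8032 rad/s.
Step 2 — f₀ = ω₀/(2π) = 1278 Hz.
Step 3 — Parallel Q: Q = R/(ω₀L) = 13.2/(8032·0.155) = 0.0106.
Step 4 — Bandwidth: Δω = ω₀/Q = 7.576e+05 rad/s; BW = Δω/(2π) = 1.206e+05 Hz.

(a) f₀ = 1278 Hz  (b) Q = 0.0106  (c) BW = 1.206e+05 Hz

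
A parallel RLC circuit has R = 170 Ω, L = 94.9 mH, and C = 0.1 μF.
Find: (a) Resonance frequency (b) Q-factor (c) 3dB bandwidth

Step 1 — Resonance: ω₀ = 1/√(LC) = 1/√(0.0949·1e-07) = 1.027e+04 rad/s.
Step 2 — f₀ = ω₀/(2π) = 1634 Hz.
Step 3 — Parallel Q: Q = R/(ω₀L) = 170/(1.027e+04·0.0949) = 0.1745.
Step 4 — Bandwidth: Δω = ω₀/Q = 5.882e+04 rad/s; BW = Δω/(2π) = 9362 Hz.

(a) f₀ = 1634 Hz  (b) Q = 0.1745  (c) BW = 9362 Hz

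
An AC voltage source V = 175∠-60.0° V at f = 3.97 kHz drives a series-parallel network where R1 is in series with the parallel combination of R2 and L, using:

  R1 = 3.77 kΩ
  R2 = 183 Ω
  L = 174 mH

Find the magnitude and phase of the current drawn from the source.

Step 1 — Angular frequency: ω = 2π·f = 2π·3970 = 2.494e+04 rad/s.
Step 2 — Component impedances:
  R1: Z = R = 3770 Ω
  R2: Z = R = 183 Ω
  L: Z = jωL = j·2.494e+04·0.174 = 0 + j4340 Ω
Step 3 — Parallel branch: R2 || L = 1/(1/R2 + 1/L) = 182.7 + j7.702 Ω.
Step 4 — Series with R1: Z_total = R1 + (R2 || L) = 3953 + j7.702 Ω = 3953∠0.1° Ω.
Step 5 — Source phasor: V = 175∠-60.0° V = 87.5 - j151.6 V.
Step 6 — Ohm's law: I = V / Z_total = (87.5 - j151.6) / (3953 + j7.702) = 0.02206 - j0.03839 A.
Step 7 — Convert to polar: |I| = 0.04427 A, ∠I = -60.1°.

I = 0.04427∠-60.1° A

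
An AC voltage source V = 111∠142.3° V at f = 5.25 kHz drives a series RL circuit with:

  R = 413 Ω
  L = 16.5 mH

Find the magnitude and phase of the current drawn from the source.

Step 1 — Angular frequency: ω = 2π·f = 2π·5250 = 3.299e+04 rad/s.
Step 2 — Component impedances:
  R: Z = R = 413 Ω
  L: Z = jωL = j·3.299e+04·0.0165 = 0 + j544.3 Ω
Step 3 — Series combination: Z_total = R + L = 413 + j544.3 Ω = 683.2∠52.8° Ω.
Step 4 — Source phasor: V = 111∠142.3° V = -87.83 + j67.88 V.
Step 5 — Ohm's law: I = V / Z_total = (-87.83 + j67.88) / (413 + j544.3) = 0.001443 + j0.1625 A.
Step 6 — Convert to polar: |I| = 0.1625 A, ∠I = 89.5°.

I = 0.1625∠89.5° A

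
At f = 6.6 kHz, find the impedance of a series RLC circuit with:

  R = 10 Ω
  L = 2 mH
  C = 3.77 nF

Step 1 — Angular frequency: ω = 2π·f = 2π·6600 = 4.147e+04 rad/s.
Step 2 — Component impedances:
  R: Z = R = 10 Ω
  L: Z = jωL = j·4.147e+04·0.002 = 0 + j82.94 Ω
  C: Z = 1/(jωC) = -j/(ω·C) = 0 - j6396 Ω
Step 3 — Series combination: Z_total = R + L + C = 10 - j6313 Ω = 6313∠-89.9° Ω.

Z = 10 - j6313 Ω = 6313∠-89.9° Ω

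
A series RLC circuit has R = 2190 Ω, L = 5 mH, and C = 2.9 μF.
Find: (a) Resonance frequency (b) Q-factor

Step 1 — Resonance condition Im(Z)=0 gives ω₀ = 1/√(LC).
Step 2 — ω₀ = 1/√(0.005·2.9e-06) = 8305 rad/s.
Step 3 — f₀ = ω₀/(2π) = 1322 Hz.
Step 4 — Series Q: Q = ω₀L/R = 8305·0.005/2190 = 0.01896.

(a) f₀ = 1322 Hz  (b) Q = 0.01896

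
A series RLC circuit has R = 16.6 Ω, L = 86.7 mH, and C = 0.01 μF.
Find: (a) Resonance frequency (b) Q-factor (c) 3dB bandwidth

Step 1 — Resonance condition Im(Z)=0 gives ω₀ = 1/√(LC).
Step 2 — ω₀ = 1/√(0.0867·1e-08) = 3.396e+04 rad/s.
Step 3 — f₀ = ω₀/(2π) = 5405 Hz.
Step 4 — Series Q: Q = ω₀L/R = 3.396e+04·0.0867/16.6 = 177.4.
Step 5 — 3dB bandwidth: Δω = ω₀/Q = 191.5 rad/s; BW = Δω/(2π) = 30.47 Hz.

(a) f₀ = 5405 Hz  (b) Q = 177.4  (c) BW = 30.47 Hz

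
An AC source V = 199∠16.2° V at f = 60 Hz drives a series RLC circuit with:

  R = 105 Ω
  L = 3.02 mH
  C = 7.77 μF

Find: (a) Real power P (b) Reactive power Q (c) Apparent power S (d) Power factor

Step 1 — Angular frequency: ω = 2π·f = 2π·60 = 377 rad/s.
Step 2 — Component impedances:
  R: Z = R = 105 Ω
  L: Z = jωL = j·377·0.00302 = 0 + j1.139 Ω
  C: Z = 1/(jωC) = -j/(ω·C) = 0 - j341.4 Ω
Step 3 — Series combination: Z_total = R + L + C = 105 - j340.2 Ω = 356.1∠-72.8° Ω.
Step 4 — Source phasor: V = 199∠16.2° V = 191.1 + j55.52 V.
Step 5 — Current: I = V / Z = 0.009267 + j0.5588 A = 0.5589∠89.0° A.
Step 6 — Complex power: S = V·I* = 32.79 - j106.3 VA.
Step 7 — Real power: P = Re(S) = 32.79 W.
Step 8 — Reactive power: Q = Im(S) = -106.3 VAR.
Step 9 — Apparent power: |S| = 111.2 VA.
Step 10 — Power factor: PF = P/|S| = 0.2949 (leading).

(a) P = 32.79 W  (b) Q = -106.3 VAR  (c) S = 111.2 VA  (d) PF = 0.2949 (leading)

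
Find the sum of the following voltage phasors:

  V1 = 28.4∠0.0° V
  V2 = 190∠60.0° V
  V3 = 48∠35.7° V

Step 1 — Convert each phasor to rectangular form:
  V1 = 28.4·(cos(0.0°) + j·sin(0.0°)) = 28.4 V
  V2 = 190·(cos(60.0°) + j·sin(60.0°)) = 95 + j164.5 V
  V3 = 48·(cos(35.7°) + j·sin(35.7°)) = 38.98 + j28.01 V
Step 2 — Sum components: V_total = 162.4 + j192.6 V.
Step 3 — Convert to polar: |V_total| = 251.9 V, ∠V_total = 49.9°.

V_total = 251.9∠49.9° V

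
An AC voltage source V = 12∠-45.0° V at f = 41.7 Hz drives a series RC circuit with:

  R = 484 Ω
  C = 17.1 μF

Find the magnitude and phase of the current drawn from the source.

Step 1 — Angular frequency: ω = 2π·f = 2π·41.7 = 262 rad/s.
Step 2 — Component impedances:
  R: Z = R = 484 Ω
  C: Z = 1/(jωC) = -j/(ω·C) = 0 - j223.2 Ω
Step 3 — Series combination: Z_total = R + C = 484 - j223.2 Ω = 533∠-24.8° Ω.
Step 4 — Source phasor: V = 12∠-45.0° V = 8.485 - j8.485 V.
Step 5 — Ohm's law: I = V / Z_total = (8.485 - j8.485) / (484 - j223.2) = 0.02112 - j0.00779 A.
Step 6 — Convert to polar: |I| = 0.02251 A, ∠I = -20.2°.

I = 0.02251∠-20.2° A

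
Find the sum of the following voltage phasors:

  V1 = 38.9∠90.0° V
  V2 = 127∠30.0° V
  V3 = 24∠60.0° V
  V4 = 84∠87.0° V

Step 1 — Convert each phasor to rectangular form:
  V1 = 38.9·(cos(90.0°) + j·sin(90.0°)) = 0 + j38.9 V
  V2 = 127·(cos(30.0°) + j·sin(30.0°)) = 110 + j63.5 V
  V3 = 24·(cos(60.0°) + j·sin(60.0°)) = 12 + j20.78 V
  V4 = 84·(cos(87.0°) + j·sin(87.0°)) = 4.396 + j83.88 V
Step 2 — Sum components: V_total = 126.4 + j207.1 V.
Step 3 — Convert to polar: |V_total| = 242.6 V, ∠V_total = 58.6°.

V_total = 242.6∠58.6° V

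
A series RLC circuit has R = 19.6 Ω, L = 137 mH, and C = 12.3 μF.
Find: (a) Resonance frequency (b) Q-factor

Step 1 — Resonance condition Im(Z)=0 gives ω₀ = 1/√(LC).
Step 2 — ω₀ = 1/√(0.137·1.23e-05) = 770.3 rad/s.
Step 3 — f₀ = ω₀/(2π) = 122.6 Hz.
Step 4 — Series Q: Q = ω₀L/R = 770.3·0.137/19.6 = 5.385.

(a) f₀ = 122.6 Hz  (b) Q = 5.385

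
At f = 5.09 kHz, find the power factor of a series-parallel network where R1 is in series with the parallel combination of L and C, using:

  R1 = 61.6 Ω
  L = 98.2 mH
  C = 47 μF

Step 1 — Angular frequency: ω = 2π·f = 2π·5090 = 3.198e+04 rad/s.
Step 2 — Component impedances:
  R1: Z = R = 61.6 Ω
  L: Z = jωL = j·3.198e+04·0.0982 = 0 + j3141 Ω
  C: Z = 1/(jωC) = -j/(ω·C) = 0 - j0.6653 Ω
Step 3 — Parallel branch: L || C = 1/(1/L + 1/C) = 0 - j0.6654 Ω.
Step 4 — Series with R1: Z_total = R1 + (L || C) = 61.6 - j0.6654 Ω = 61.6∠-0.6° Ω.
Step 5 — Power factor: PF = cos(φ) = Re(Z)/|Z| = 61.6/61.604 = 0.9999.
Step 6 — Type: Im(Z) = -0.6654 ⇒ leading (phase φ = -0.6°).

PF = 0.9999 (leading, φ = -0.6°)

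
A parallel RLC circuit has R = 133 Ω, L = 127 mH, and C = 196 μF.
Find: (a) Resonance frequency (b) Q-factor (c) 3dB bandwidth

Step 1 — Resonance: ω₀ = 1/√(LC) = 1/√(0.127·0.000196) = 200.4 rad/s.
Step 2 — f₀ = ω₀/(2π) = 31.9 Hz.
Step 3 — Parallel Q: Q = R/(ω₀L) = 133/(200.4·0.127) = 5.225.
Step 4 — Bandwidth: Δω = ω₀/Q = 38.36 rad/s; BW = Δω/(2π) = 6.105 Hz.

(a) f₀ = 31.9 Hz  (b) Q = 5.225  (c) BW = 6.105 Hz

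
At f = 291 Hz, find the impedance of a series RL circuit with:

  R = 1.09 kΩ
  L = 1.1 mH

Step 1 — Angular frequency: ω = 2π·f = 2π·291 = 1828 rad/s.
Step 2 — Component impedances:
  R: Z = R = 1090 Ω
  L: Z = jωL = j·1828·0.0011 = 0 + j2.011 Ω
Step 3 — Series combination: Z_total = R + L = 1090 + j2.011 Ω = 1090∠0.1° Ω.

Z = 1090 + j2.011 Ω = 1090∠0.1° Ω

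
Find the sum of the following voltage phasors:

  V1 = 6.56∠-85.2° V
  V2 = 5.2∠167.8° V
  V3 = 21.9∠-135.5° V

Step 1 — Convert each phasor to rectangular form:
  V1 = 6.56·(cos(-85.2°) + j·sin(-85.2°)) = 0.5489 - j6.537 V
  V2 = 5.2·(cos(167.8°) + j·sin(167.8°)) = -5.083 + j1.099 V
  V3 = 21.9·(cos(-135.5°) + j·sin(-135.5°)) = -15.62 - j15.35 V
Step 2 — Sum components: V_total = -20.15 - j20.79 V.
Step 3 — Convert to polar: |V_total| = 28.95 V, ∠V_total = -134.1°.

V_total = 28.95∠-134.1° V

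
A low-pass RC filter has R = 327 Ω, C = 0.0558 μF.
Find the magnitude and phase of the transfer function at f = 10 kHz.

Step 1 — Angular frequency: ω = 2π·1e+04 = 6.283e+04 rad/s.
Step 2 — Transfer function: H(jω) = 1/(1 + jωRC).
Step 3 — Denominator: 1 + jωRC = 1 + j·6.283e+04·327·5.58e-08 = 1 + j1.146.
Step 4 — H = 0.4321 - j0.4954.
Step 5 — Magnitude: |H| = 0.6573 (-3.6 dB); phase: φ = -48.9°.

|H| = 0.6573 (-3.6 dB), φ = -48.9°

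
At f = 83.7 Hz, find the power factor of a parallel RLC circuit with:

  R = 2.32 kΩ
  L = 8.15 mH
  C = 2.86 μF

Step 1 — Angular frequency: ω = 2π·f = 2π·83.7 = 525.9 rad/s.
Step 2 — Component impedances:
  R: Z = R = 2320 Ω
  L: Z = jωL = j·525.9·0.00815 = 0 + j4.286 Ω
  C: Z = 1/(jωC) = -j/(ω·C) = 0 - j664.9 Ω
Step 3 — Parallel combination: 1/Z_total = 1/R + 1/L + 1/C; Z_total = 0.008021 + j4.314 Ω = 4.314∠89.9° Ω.
Step 4 — Power factor: PF = cos(φ) = Re(Z)/|Z| = 0.008021/4.314 = 0.001859.
Step 5 — Type: Im(Z) = 4.314 ⇒ lagging (phase φ = 89.9°).

PF = 0.001859 (lagging, φ = 89.9°)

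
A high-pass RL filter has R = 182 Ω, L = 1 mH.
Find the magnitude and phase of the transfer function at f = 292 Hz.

Step 1 — Angular frequency: ω = 2π·292 = 1835 rad/s.
Step 2 — Transfer function: H(jω) = jωL/(R + jωL).
Step 3 — Numerator jωL = j·1.835; denominator R + jωL = 182 + j1.835.
Step 4 — H = 0.0001016 + j0.01008.
Step 5 — Magnitude: |H| = 0.01008 (-39.9 dB); phase: φ = 89.4°.

|H| = 0.01008 (-39.9 dB), φ = 89.4°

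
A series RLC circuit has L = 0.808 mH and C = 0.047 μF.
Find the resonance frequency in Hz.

Step 1 — Resonance condition Im(Z)=0 gives ω₀ = 1/√(LC).
Step 2 — ω₀ = 1/√(0.000808·4.7e-08) = 1.623e+05 rad/s.
Step 3 — f₀ = ω₀/(2π) = 2.583e+04 Hz.

f₀ = 2.583e+04 Hz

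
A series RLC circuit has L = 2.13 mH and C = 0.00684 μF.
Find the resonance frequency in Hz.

Step 1 — Resonance condition Im(Z)=0 gives ω₀ = 1/√(LC).
Step 2 — ω₀ = 1/√(0.00213·6.84e-09) = 2.62e+05 rad/s.
Step 3 — f₀ = ω₀/(2π) = 4.17e+04 Hz.

f₀ = 4.17e+04 Hz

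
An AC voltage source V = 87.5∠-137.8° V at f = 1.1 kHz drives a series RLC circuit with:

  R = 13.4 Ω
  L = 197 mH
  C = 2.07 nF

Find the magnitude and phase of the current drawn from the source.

Step 1 — Angular frequency: ω = 2π·f = 2π·1100 = 6912 rad/s.
Step 2 — Component impedances:
  R: Z = R = 13.4 Ω
  L: Z = jωL = j·6912·0.197 = 0 + j1362 Ω
  C: Z = 1/(jωC) = -j/(ω·C) = 0 - j6.99e+04 Ω
Step 3 — Series combination: Z_total = R + L + C = 13.4 - j6.854e+04 Ω = 6.854e+04∠-90.0° Ω.
Step 4 — Source phasor: V = 87.5∠-137.8° V = -64.82 - j58.78 V.
Step 5 — Ohm's law: I = V / Z_total = (-64.82 - j58.78) / (13.4 - j6.854e+04) = 0.0008574 - j0.000946 A.
Step 6 — Convert to polar: |I| = 0.001277 A, ∠I = -47.8°.

I = 0.001277∠-47.8° A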